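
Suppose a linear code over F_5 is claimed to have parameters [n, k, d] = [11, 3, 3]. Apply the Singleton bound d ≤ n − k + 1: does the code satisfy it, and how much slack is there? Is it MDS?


Singleton RHS = n − k + 1 = 9, slack = 6, bound satisfied, not MDS.

Singleton bound: d ≤ n − k + 1.
Here n = 11, k = 3, so n − k + 1 = 9.
Given d = 3, check d ≤ 9: YES.
Slack = (n − k + 1) − d = 6.
The code is NOT MDS (slack = 6 > 0).
Description: the claimed parameters are [11, 3, 3]_5; such a code would be non-MDS.


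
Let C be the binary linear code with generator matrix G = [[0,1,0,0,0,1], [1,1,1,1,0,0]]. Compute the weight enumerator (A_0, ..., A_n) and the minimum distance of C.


Weight distribution: A_0 = 1, A_2 = 1, A_4 = 2. Minimum distance d = 2.

Enumerate all 2^2 = 4 messages m ∈ F_2^2.
For each, compute codeword c = mG in F_2^6, then tally its weight.
  m = 00 → c = 000000, weight = 0.
  m = 10 → c = 010001, weight = 2.
  m = 01 → c = 111100, weight = 4.
  m = 11 → c = 101101, weight = 4.
Tally weights:
  weight 0: 1 codewords.
  weight 2: 1 codewords.
  weight 4: 2 codewords.
Minimum distance d = smallest w > 0 with A_w > 0 = 2.
Sanity: Σ A_w = 4 = 2^2 = 4 ✓.


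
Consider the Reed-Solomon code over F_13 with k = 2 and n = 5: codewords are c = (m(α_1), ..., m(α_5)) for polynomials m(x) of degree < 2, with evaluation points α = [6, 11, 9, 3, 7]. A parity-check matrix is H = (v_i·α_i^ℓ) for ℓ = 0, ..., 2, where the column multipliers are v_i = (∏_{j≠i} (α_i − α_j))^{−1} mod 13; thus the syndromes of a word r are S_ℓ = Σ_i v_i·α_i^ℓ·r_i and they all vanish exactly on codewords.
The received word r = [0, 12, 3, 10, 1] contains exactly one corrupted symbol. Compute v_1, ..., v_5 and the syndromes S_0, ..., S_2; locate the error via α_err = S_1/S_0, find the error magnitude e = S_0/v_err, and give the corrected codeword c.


S = (9, 8, 10), error at position 2, error magnitude e = 7, c = [0, 5, 3, 10, 1].

Step 1: column multipliers v_i = (∏_{j≠i}(α_i − α_j))^{−1} mod 13.
  i = 1 (α = 6): (6−11)(6−9)(6−3)(6−7) = (−5)·(−3)·3·(−1) = −45 ≡ 7, so v_1 = 7^{−1} = 2 (mod 13).
  i = 2 (α = 11): (11−6)(11−9)(11−3)(11−7) = 5·2·8·4 = 320 ≡ 8, so v_2 = 8^{−1} = 5 (mod 13).
  i = 3 (α = 9): (9−6)(9−11)(9−3)(9−7) = 3·(−2)·6·2 = −72 ≡ 6, so v_3 = 6^{−1} = 11 (mod 13).
  i = 4 (α = 3): (3−6)(3−11)(3−9)(3−7) = (−3)·(−8)·(−6)·(−4) = 576 ≡ 4, so v_4 = 4^{−1} = 10 (mod 13).
  i = 5 (α = 7): (7−6)(7−11)(7−9)(7−3) = 1·(−4)·(−2)·4 = 32 ≡ 6, so v_5 = 6^{−1} = 11 (mod 13).
  v = [2, 5, 11, 10, 11].
Step 2: syndromes of r = [0, 12, 3, 10, 1] (all sums mod 13).
  S_0 = Σ v_i r_i = 2·0 + 5·12 + 11·3 + 10·10 + 11·1 = 204 ≡ 9.
  S_1 = Σ v_i α_i r_i = 2·6·0 + 5·11·12 + 11·9·3 + 10·3·10 + 11·7·1 = 1334 ≡ 8.
  α_i^2 mod 13 = [10, 4, 3, 9, 10].
  S_2 = Σ v_i α_i^2 r_i = 2·10·0 + 5·4·12 + 11·3·3 + 10·9·10 + 11·10·1 = 1349 ≡ 10.
  S = (9, 8, 10) ≠ 0, so r is not a codeword (an error is present).
Step 3: locate the error. For a single error e at position i, S_ℓ = v_i·e·α_i^ℓ, so α_err = S_1/S_0.
  S_0^{−1} = 9^{−1} = 3 (mod 13), so α_err = 8·3 = 24 ≡ 11 = α_2. Error position i = 2.
  Consistency check: S_2/S_1 = 10·5 = 50 ≡ 11 = α_err ✓ (single-error assumption holds).
Step 4: error magnitude e = S_0/v_2 = S_0·∏_{j≠2}(α_2 − α_j) = 9·8 = 72 ≡ 7 (mod 13).
Step 5: correct position 2: c_2 = r_2 − e = 12 − 7 ≡ 5 (mod 13). Hence c = [0, 5, 3, 10, 1].
  Check: interpolating c through the α_i gives m(x) = 7 + 1·x (degree < 2) with m(α_i) = c_i for every i, so c is indeed a codeword.


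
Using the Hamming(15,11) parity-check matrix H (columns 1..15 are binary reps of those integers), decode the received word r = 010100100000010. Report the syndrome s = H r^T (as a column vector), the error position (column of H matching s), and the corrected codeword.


s = (1, 1, 1, 1)^T, error position = 15, corrected codeword c = 010100100000011

Compute s = H r^T mod 2 one row at a time:
  s_1 = 0 + 0 + 0 + 0 + 0 + 0 + 1 + 0 = 1 ≡ 1 (mod 2).
  s_2 = 1 + 0 + 0 + 1 + 0 + 0 + 1 + 0 = 3 ≡ 1 (mod 2).
  s_3 = 1 + 0 + 0 + 1 + 0 + 0 + 1 + 0 = 3 ≡ 1 (mod 2).
  s_4 = 0 + 0 + 0 + 1 + 0 + 0 + 0 + 0 = 1 ≡ 1 (mod 2).
s = (1, 1, 1, 1)^T — this equals column 15 of H (binary 1111), so error is at position 15.
Correct: flip bit 15 of r = 010100100000010 to get c = 010100100000011.


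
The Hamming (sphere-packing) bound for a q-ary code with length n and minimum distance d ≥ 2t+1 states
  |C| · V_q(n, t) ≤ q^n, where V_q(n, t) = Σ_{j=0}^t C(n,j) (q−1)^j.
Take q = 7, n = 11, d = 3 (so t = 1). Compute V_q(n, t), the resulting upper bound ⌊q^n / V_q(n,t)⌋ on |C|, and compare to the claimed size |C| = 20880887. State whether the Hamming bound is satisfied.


V_q(n, t) = 67, q^n = 1977326743, Hamming bound = 29512339, |C| = 20880887 ≤ bound (satisfied).

Step 1: Compute V_q(n, t) = Σ_{j=0}^1 C(n, j) (q−1)^j.
  j = 0: C(11,0)·(6)^0 = 1·1 = 1.
  j = 1: C(11,1)·(6)^1 = 11·6 = 66.
  V_q(n, t) = 1 + 66 = 67.
Step 2: q^n = 7^11 = 1977326743.
Step 3: Hamming bound ⌊q^n / V_q(n,t)⌋ = ⌊1977326743/67⌋ = 29512339.
Step 4: Compare |C| = 20880887 to 29512339: satisfied.
The claimed |C| lies below the Hamming bound.


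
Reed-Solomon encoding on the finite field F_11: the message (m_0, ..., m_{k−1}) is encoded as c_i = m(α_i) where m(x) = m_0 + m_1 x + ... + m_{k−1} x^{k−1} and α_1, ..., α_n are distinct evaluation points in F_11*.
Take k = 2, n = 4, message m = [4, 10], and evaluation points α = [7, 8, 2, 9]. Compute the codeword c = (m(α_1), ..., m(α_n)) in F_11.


c = [8, 7, 2, 6]

Message polynomial: m(x) = 4 + 10·x (mod 11).
For each evaluation point α_i, compute m(α_i) mod 11:
  α_1 = 7: Horner steps 10 → 8, so m(7) = 8.
  α_2 = 8: Horner steps 10 → 7, so m(8) = 7.
  α_3 = 2: Horner steps 10 → 2, so m(2) = 2.
  α_4 = 9: Horner steps 10 → 6, so m(9) = 6.
Codeword c = [8, 7, 2, 6] ∈ F_11^4.


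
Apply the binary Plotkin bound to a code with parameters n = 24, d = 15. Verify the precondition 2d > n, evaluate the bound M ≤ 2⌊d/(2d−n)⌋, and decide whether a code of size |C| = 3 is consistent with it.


Plotkin bound M ≤ 4; given |C| = 3 ≤ bound (satisfied).

Check applicability: 2d = 30, n = 24.
2d − n = 6 > 0, so Plotkin applies.
Compute d/(2d−n) = 15/6 ≈ 2.5000.
⌊d/(2d−n)⌋ = 2.
Plotkin bound: M ≤ 2·2 = 4.
Given |C| = 3, check: satisfied.
This |C| is below the Plotkin bound.


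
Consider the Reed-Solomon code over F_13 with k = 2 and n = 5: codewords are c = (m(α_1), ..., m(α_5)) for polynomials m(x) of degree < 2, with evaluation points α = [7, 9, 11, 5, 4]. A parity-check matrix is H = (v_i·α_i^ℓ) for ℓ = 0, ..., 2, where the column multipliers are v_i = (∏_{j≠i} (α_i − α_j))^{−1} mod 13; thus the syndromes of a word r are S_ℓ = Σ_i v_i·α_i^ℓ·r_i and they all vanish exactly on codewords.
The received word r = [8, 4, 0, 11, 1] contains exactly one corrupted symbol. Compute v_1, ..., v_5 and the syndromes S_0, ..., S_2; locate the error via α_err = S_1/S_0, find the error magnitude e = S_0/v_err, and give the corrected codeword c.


S = (3, 2, 10), error at position 4, error magnitude e = 12, c = [8, 4, 0, 12, 1].

Step 1: column multipliers v_i = (∏_{j≠i}(α_i − α_j))^{−1} mod 13.
  i = 1 (α = 7): (7−9)(7−11)(7−5)(7−4) = (−2)·(−4)·2·3 = 48 ≡ 9, so v_1 = 9^{−1} = 3 (mod 13).
  i = 2 (α = 9): (9−7)(9−11)(9−5)(9−4) = 2·(−2)·4·5 = −80 ≡ 11, so v_2 = 11^{−1} = 6 (mod 13).
  i = 3 (α = 11): (11−7)(11−9)(11−5)(11−4) = 4·2·6·7 = 336 ≡ 11, so v_3 = 11^{−1} = 6 (mod 13).
  i = 4 (α = 5): (5−7)(5−9)(5−11)(5−4) = (−2)·(−4)·(−6)·1 = −48 ≡ 4, so v_4 = 4^{−1} = 10 (mod 13).
  i = 5 (α = 4): (4−7)(4−9)(4−11)(4−5) = (−3)·(−5)·(−7)·(−1) = 105 ≡ 1, so v_5 = 1^{−1} = 1 (mod 13).
  v = [3, 6, 6, 10, 1].
Step 2: syndromes of r = [8, 4, 0, 11, 1] (all sums mod 13).
  S_0 = Σ v_i r_i = 3·8 + 6·4 + 6·0 + 10·11 + 1·1 = 159 ≡ 3.
  S_1 = Σ v_i α_i r_i = 3·7·8 + 6·9·4 + 6·11·0 + 10·5·11 + 1·4·1 = 938 ≡ 2.
  α_i^2 mod 13 = [10, 3, 4, 12, 3].
  S_2 = Σ v_i α_i^2 r_i = 3·10·8 + 6·3·4 + 6·4·0 + 10·12·11 + 1·3·1 = 1635 ≡ 10.
  S = (3, 2, 10) ≠ 0, so r is not a codeword (an error is present).
Step 3: locate the error. For a single error e at position i, S_ℓ = v_i·e·α_i^ℓ, so α_err = S_1/S_0.
  S_0^{−1} = 3^{−1} = 9 (mod 13), so α_err = 2·9 = 18 ≡ 5 = α_4. Error position i = 4.
  Consistency check: S_2/S_1 = 10·7 = 70 ≡ 5 = α_err ✓ (single-error assumption holds).
Step 4: error magnitude e = S_0/v_4 = S_0·∏_{j≠4}(α_4 − α_j) = 3·4 = 12 ≡ 12 (mod 13).
Step 5: correct position 4: c_4 = r_4 − e = 11 − 12 ≡ 12 (mod 13). Hence c = [8, 4, 0, 12, 1].
  Check: interpolating c through the α_i gives m(x) = 9 + 11·x (degree < 2) with m(α_i) = c_i for every i, so c is indeed a codeword.


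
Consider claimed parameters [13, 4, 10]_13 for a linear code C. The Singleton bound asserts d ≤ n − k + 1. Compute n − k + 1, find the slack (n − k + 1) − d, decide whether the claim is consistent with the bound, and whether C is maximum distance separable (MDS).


Singleton RHS = n − k + 1 = 10, slack = 0, bound satisfied, MDS.

Singleton bound: d ≤ n − k + 1.
Here n = 13, k = 4, so n − k + 1 = 10.
Given d = 10, check d ≤ 10: YES.
Slack = (n − k + 1) − d = 0.
The code is MDS (slack = 0).
Description: the claimed parameters are [13, 4, 10]_13; such a code would be MDS (meets Singleton bound).


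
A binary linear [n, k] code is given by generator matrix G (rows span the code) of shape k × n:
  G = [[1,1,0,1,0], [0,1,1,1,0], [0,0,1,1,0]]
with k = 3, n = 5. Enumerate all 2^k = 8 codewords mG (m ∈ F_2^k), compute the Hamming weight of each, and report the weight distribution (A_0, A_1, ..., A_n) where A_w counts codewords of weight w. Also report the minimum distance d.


Weight distribution: A_0 = 1, A_1 = 1, A_2 = 3, A_3 = 3. Minimum distance d = 1.

Enumerate all 2^3 = 8 messages m ∈ F_2^3.
For each, compute codeword c = mG in F_2^5, then tally its weight.
  m = 000 → c = 00000, weight = 0.
  m = 100 → c = 11010, weight = 3.
  m = 010 → c = 01110, weight = 3.
  m = 110 → c = 10100, weight = 2.
  m = 001 → c = 00110, weight = 2.
  m = 101 → c = 11100, weight = 3.
  m = 011 → c = 01000, weight = 1.
  m = 111 → c = 10010, weight = 2.
Tally weights:
  weight 0: 1 codewords.
  weight 1: 1 codewords.
  weight 2: 3 codewords.
  weight 3: 3 codewords.
Minimum distance d = smallest w > 0 with A_w > 0 = 1.
Sanity: Σ A_w = 8 = 2^3 = 8 ✓.


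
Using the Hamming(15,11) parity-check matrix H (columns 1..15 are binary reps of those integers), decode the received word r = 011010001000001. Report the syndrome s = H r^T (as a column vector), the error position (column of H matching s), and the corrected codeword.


s = (0, 0, 1, 0)^T, error position = 2, corrected codeword c = 001010001000001

Compute s = H r^T mod 2 one row at a time:
  s_1 = 0 + 1 + 0 + 0 + 0 + 0 + 0 + 1 = 2 ≡ 0 (mod 2).
  s_2 = 0 + 1 + 0 + 0 + 0 + 0 + 0 + 1 = 2 ≡ 0 (mod 2).
  s_3 = 1 + 1 + 0 + 0 + 0 + 0 + 0 + 1 = 3 ≡ 1 (mod 2).
  s_4 = 0 + 1 + 1 + 0 + 1 + 0 + 0 + 1 = 4 ≡ 0 (mod 2).
s = (0, 0, 1, 0)^T — this equals column 2 of H (binary 0010), so error is at position 2.
Correct: flip bit 2 of r = 011010001000001 to get c = 001010001000001.


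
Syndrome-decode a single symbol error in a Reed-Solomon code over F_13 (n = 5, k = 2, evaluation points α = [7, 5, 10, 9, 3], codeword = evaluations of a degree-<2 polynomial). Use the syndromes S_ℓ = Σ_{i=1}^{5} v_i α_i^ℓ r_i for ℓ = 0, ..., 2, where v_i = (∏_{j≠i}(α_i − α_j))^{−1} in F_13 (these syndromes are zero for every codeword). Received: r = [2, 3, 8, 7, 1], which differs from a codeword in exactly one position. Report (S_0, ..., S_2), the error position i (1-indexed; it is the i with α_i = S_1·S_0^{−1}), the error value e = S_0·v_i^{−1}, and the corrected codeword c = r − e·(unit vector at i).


S = (4, 2, 1), error at position 1, error magnitude e = 10, c = [5, 3, 8, 7, 1].

Step 1: column multipliers v_i = (∏_{j≠i}(α_i − α_j))^{−1} mod 13.
  i = 1 (α = 7): (7−5)(7−10)(7−9)(7−3) = 2·(−3)·(−2)·4 = 48 ≡ 9, so v_1 = 9^{−1} = 3 (mod 13).
  i = 2 (α = 5): (5−7)(5−10)(5−9)(5−3) = (−2)·(−5)·(−4)·2 = −80 ≡ 11, so v_2 = 11^{−1} = 6 (mod 13).
  i = 3 (α = 10): (10−7)(10−5)(10−9)(10−3) = 3·5·1·7 = 105 ≡ 1, so v_3 = 1^{−1} = 1 (mod 13).
  i = 4 (α = 9): (9−7)(9−5)(9−10)(9−3) = 2·4·(−1)·6 = −48 ≡ 4, so v_4 = 4^{−1} = 10 (mod 13).
  i = 5 (α = 3): (3−7)(3−5)(3−10)(3−9) = (−4)·(−2)·(−7)·(−6) = 336 ≡ 11, so v_5 = 11^{−1} = 6 (mod 13).
  v = [3, 6, 1, 10, 6].
Step 2: syndromes of r = [2, 3, 8, 7, 1] (all sums mod 13).
  S_0 = Σ v_i r_i = 3·2 + 6·3 + 1·8 + 10·7 + 6·1 = 108 ≡ 4.
  S_1 = Σ v_i α_i r_i = 3·7·2 + 6·5·3 + 1·10·8 + 10·9·7 + 6·3·1 = 860 ≡ 2.
  α_i^2 mod 13 = [10, 12, 9, 3, 9].
  S_2 = Σ v_i α_i^2 r_i = 3·10·2 + 6·12·3 + 1·9·8 + 10·3·7 + 6·9·1 = 612 ≡ 1.
  S = (4, 2, 1) ≠ 0, so r is not a codeword (an error is present).
Step 3: locate the error. For a single error e at position i, S_ℓ = v_i·e·α_i^ℓ, so α_err = S_1/S_0.
  S_0^{−1} = 4^{−1} = 10 (mod 13), so α_err = 2·10 = 20 ≡ 7 = α_1. Error position i = 1.
  Consistency check: S_2/S_1 = 1·7 = 7 ≡ 7 = α_err ✓ (single-error assumption holds).
Step 4: error magnitude e = S_0/v_1 = S_0·∏_{j≠1}(α_1 − α_j) = 4·9 = 36 ≡ 10 (mod 13).
Step 5: correct position 1: c_1 = r_1 − e = 2 − 10 ≡ 5 (mod 13). Hence c = [5, 3, 8, 7, 1].
  Check: interpolating c through the α_i gives m(x) = 11 + 1·x (degree < 2) with m(α_i) = c_i for every i, so c is indeed a codeword.


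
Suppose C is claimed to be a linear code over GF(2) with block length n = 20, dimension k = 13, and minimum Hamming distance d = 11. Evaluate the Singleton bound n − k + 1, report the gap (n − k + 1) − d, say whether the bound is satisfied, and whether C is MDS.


Singleton RHS = n − k + 1 = 8, slack = -3, bound violated (no such code; not MDS).

Singleton bound: d ≤ n − k + 1.
Here n = 20, k = 13, so n − k + 1 = 8.
Given d = 11, check d ≤ 8: NO.
Slack = (n − k + 1) − d = -3.
The slack is negative: d = 11 exceeds n − k + 1 = 8 by 3, so the Singleton bound is violated and no linear [20, 13, 11]_2 code can exist. In particular it is not MDS (MDS requires d = n − k + 1 exactly).
Description: the claimed parameters are [20, 13, 11]_2; such a code would be impossible (violates the Singleton bound).


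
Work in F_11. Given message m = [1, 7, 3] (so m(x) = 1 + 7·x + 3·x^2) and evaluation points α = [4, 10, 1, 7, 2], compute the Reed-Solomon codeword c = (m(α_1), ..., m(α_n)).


c = [0, 8, 0, 10, 5]

Message polynomial: m(x) = 1 + 7·x + 3·x^2 (mod 11).
For each evaluation point α_i, compute m(α_i) mod 11:
  α_1 = 4: Horner steps 3 → 8 → 0, so m(4) = 0.
  α_2 = 10: Horner steps 3 → 4 → 8, so m(10) = 8.
  α_3 = 1: Horner steps 3 → 10 → 0, so m(1) = 0.
  α_4 = 7: Horner steps 3 → 6 → 10, so m(7) = 10.
  α_5 = 2: Horner steps 3 → 2 → 5, so m(2) = 5.
Codeword c = [0, 8, 0, 10, 5] ∈ F_11^5.


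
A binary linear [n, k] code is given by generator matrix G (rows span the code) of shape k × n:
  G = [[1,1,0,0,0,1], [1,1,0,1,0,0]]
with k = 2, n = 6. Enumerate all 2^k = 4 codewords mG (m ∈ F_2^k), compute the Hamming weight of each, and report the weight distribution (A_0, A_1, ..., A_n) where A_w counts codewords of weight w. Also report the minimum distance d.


Weight distribution: A_0 = 1, A_2 = 1, A_3 = 2. Minimum distance d = 2.

Enumerate all 2^2 = 4 messages m ∈ F_2^2.
For each, compute codeword c = mG in F_2^6, then tally its weight.
  m = 00 → c = 000000, weight = 0.
  m = 10 → c = 110001, weight = 3.
  m = 01 → c = 110100, weight = 3.
  m = 11 → c = 000101, weight = 2.
Tally weights:
  weight 0: 1 codewords.
  weight 2: 1 codewords.
  weight 3: 2 codewords.
Minimum distance d = smallest w > 0 with A_w > 0 = 2.
Sanity: Σ A_w = 4 = 2^2 = 4 ✓.


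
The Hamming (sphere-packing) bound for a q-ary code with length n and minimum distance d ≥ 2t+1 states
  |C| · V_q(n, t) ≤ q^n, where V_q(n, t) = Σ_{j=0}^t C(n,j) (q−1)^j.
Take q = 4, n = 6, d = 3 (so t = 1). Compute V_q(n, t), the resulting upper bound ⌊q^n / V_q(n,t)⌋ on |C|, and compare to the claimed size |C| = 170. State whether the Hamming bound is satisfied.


V_q(n, t) = 19, q^n = 4096, Hamming bound = 215, |C| = 170 ≤ bound (satisfied).

Step 1: Compute V_q(n, t) = Σ_{j=0}^1 C(n, j) (q−1)^j.
  j = 0: C(6,0)·(3)^0 = 1·1 = 1.
  j = 1: C(6,1)·(3)^1 = 6·3 = 18.
  V_q(n, t) = 1 + 18 = 19.
Step 2: q^n = 4^6 = 4096.
Step 3: Hamming bound ⌊q^n / V_q(n,t)⌋ = ⌊4096/19⌋ = 215.
Step 4: Compare |C| = 170 to 215: satisfied.
The claimed |C| lies below the Hamming bound.


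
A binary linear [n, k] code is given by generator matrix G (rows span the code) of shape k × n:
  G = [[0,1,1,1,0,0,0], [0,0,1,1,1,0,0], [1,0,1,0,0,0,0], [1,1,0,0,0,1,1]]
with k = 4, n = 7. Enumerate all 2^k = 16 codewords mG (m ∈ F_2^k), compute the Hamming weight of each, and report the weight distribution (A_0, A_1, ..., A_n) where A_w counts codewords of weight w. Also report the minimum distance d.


Weight distribution: A_0 = 1, A_2 = 2, A_3 = 5, A_4 = 5, A_5 = 2, A_7 = 1. Minimum distance d = 2.

Enumerate all 2^4 = 16 messages m ∈ F_2^4.
For each, compute codeword c = mG in F_2^7, then tally its weight.
  m = 0000 → c = 0000000, weight = 0.
  m = 1000 → c = 0111000, weight = 3.
  m = 0100 → c = 0011100, weight = 3.
  m = 1100 → c = 0100100, weight = 2.
  m = 0010 → c = 1010000, weight = 2.
  m = 1010 → c = 1101000, weight = 3.
  m = 0110 → c = 1001100, weight = 3.
  m = 1110 → c = 1110100, weight = 4.
  m = 0001 → c = 1100011, weight = 4.
  m = 1001 → c = 1011011, weight = 5.
  m = 0101 → c = 1111111, weight = 7.
  m = 1101 → c = 1000111, weight = 4.
  m = 0011 → c = 0110011, weight = 4.
  m = 1011 → c = 0001011, weight = 3.
  m = 0111 → c = 0101111, weight = 5.
  m = 1111 → c = 0010111, weight = 4.
Tally weights:
  weight 0: 1 codewords.
  weight 2: 2 codewords.
  weight 3: 5 codewords.
  weight 4: 5 codewords.
  weight 5: 2 codewords.
  weight 7: 1 codewords.
Minimum distance d = smallest w > 0 with A_w > 0 = 2.
Sanity: Σ A_w = 16 = 2^4 = 16 ✓.


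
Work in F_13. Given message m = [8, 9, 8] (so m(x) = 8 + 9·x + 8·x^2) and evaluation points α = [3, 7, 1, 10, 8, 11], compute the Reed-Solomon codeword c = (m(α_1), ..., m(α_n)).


c = [3, 8, 12, 1, 7, 9]

Message polynomial: m(x) = 8 + 9·x + 8·x^2 (mod 13).
For each evaluation point α_i, compute m(α_i) mod 13:
  α_1 = 3: Horner steps 8 → 7 → 3, so m(3) = 3.
  α_2 = 7: Horner steps 8 → 0 → 8, so m(7) = 8.
  α_3 = 1: Horner steps 8 → 4 → 12, so m(1) = 12.
  α_4 = 10: Horner steps 8 → 11 → 1, so m(10) = 1.
  α_5 = 8: Horner steps 8 → 8 → 7, so m(8) = 7.
  α_6 = 11: Horner steps 8 → 6 → 9, so m(11) = 9.
Codeword c = [3, 8, 12, 1, 7, 9] ∈ F_13^6.


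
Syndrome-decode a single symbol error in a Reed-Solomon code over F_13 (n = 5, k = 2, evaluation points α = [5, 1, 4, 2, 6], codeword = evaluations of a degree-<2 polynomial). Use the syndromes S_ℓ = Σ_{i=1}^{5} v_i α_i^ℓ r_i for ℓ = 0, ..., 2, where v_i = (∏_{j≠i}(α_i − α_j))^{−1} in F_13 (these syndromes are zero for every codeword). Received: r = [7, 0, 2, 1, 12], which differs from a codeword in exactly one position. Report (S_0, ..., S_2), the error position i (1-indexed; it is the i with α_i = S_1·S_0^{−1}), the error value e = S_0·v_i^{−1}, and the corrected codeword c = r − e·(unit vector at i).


S = (11, 9, 5), error at position 4, error magnitude e = 9, c = [7, 0, 2, 5, 12].

Step 1: column multipliers v_i = (∏_{j≠i}(α_i − α_j))^{−1} mod 13.
  i = 1 (α = 5): (5−1)(5−4)(5−2)(5−6) = 4·1·3·(−1) = −12 ≡ 1, so v_1 = 1^{−1} = 1 (mod 13).
  i = 2 (α = 1): (1−5)(1−4)(1−2)(1−6) = (−4)·(−3)·(−1)·(−5) = 60 ≡ 8, so v_2 = 8^{−1} = 5 (mod 13).
  i = 3 (α = 4): (4−5)(4−1)(4−2)(4−6) = (−1)·3·2·(−2) = 12 ≡ 12, so v_3 = 12^{−1} = 12 (mod 13).
  i = 4 (α = 2): (2−5)(2−1)(2−4)(2−6) = (−3)·1·(−2)·(−4) = −24 ≡ 2, so v_4 = 2^{−1} = 7 (mod 13).
  i = 5 (α = 6): (6−5)(6−1)(6−4)(6−2) = 1·5·2·4 = 40 ≡ 1, so v_5 = 1^{−1} = 1 (mod 13).
  v = [1, 5, 12, 7, 1].
Step 2: syndromes of r = [7, 0, 2, 1, 12] (all sums mod 13).
  S_0 = Σ v_i r_i = 1·7 + 5·0 + 12·2 + 7·1 + 1·12 = 50 ≡ 11.
  S_1 = Σ v_i α_i r_i = 1·5·7 + 5·1·0 + 12·4·2 + 7·2·1 + 1·6·12 = 217 ≡ 9.
  α_i^2 mod 13 = [12, 1, 3, 4, 10].
  S_2 = Σ v_i α_i^2 r_i = 1·12·7 + 5·1·0 + 12·3·2 + 7·4·1 + 1·10·12 = 304 ≡ 5.
  S = (11, 9, 5) ≠ 0, so r is not a codeword (an error is present).
Step 3: locate the error. For a single error e at position i, S_ℓ = v_i·e·α_i^ℓ, so α_err = S_1/S_0.
  S_0^{−1} = 11^{−1} = 6 (mod 13), so α_err = 9·6 = 54 ≡ 2 = α_4. Error position i = 4.
  Consistency check: S_2/S_1 = 5·3 = 15 ≡ 2 = α_err ✓ (single-error assumption holds).
Step 4: error magnitude e = S_0/v_4 = S_0·∏_{j≠4}(α_4 − α_j) = 11·2 = 22 ≡ 9 (mod 13).
Step 5: correct position 4: c_4 = r_4 − e = 1 − 9 ≡ 5 (mod 13). Hence c = [7, 0, 2, 5, 12].
  Check: interpolating c through the α_i gives m(x) = 8 + 5·x (degree < 2) with m(α_i) = c_i for every i, so c is indeed a codeword.


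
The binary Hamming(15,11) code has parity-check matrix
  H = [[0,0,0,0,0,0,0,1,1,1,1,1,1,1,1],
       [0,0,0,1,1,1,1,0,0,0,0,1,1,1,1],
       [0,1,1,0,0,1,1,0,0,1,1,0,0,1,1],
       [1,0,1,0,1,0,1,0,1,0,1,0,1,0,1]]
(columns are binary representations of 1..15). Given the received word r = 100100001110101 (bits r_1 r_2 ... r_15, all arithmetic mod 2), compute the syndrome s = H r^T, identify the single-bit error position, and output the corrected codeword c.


s = (1, 1, 1, 1)^T, error position = 15, corrected codeword c = 100100001110100

Compute s = H r^T mod 2 one row at a time:
  s_1 = 0 + 1 + 1 + 1 + 0 + 1 + 0 + 1 = 5 ≡ 1 (mod 2).
  s_2 = 1 + 0 + 0 + 0 + 0 + 1 + 0 + 1 = 3 ≡ 1 (mod 2).
  s_3 = 0 + 0 + 0 + 0 + 1 + 1 + 0 + 1 = 3 ≡ 1 (mod 2).
  s_4 = 1 + 0 + 0 + 0 + 1 + 1 + 1 + 1 = 5 ≡ 1 (mod 2).
s = (1, 1, 1, 1)^T — this equals column 15 of H (binary 1111), so error is at position 15.
Correct: flip bit 15 of r = 100100001110101 to get c = 100100001110100.


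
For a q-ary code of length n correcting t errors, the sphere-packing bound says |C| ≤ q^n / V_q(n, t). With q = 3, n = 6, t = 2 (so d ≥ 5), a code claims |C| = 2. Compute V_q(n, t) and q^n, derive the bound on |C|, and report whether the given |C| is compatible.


V_q(n, t) = 73, q^n = 729, Hamming bound = 9, |C| = 2 ≤ bound (satisfied).

Step 1: Compute V_q(n, t) = Σ_{j=0}^2 C(n, j) (q−1)^j.
  j = 0: C(6,0)·(2)^0 = 1·1 = 1.
  j = 1: C(6,1)·(2)^1 = 6·2 = 12.
  j = 2: C(6,2)·(2)^2 = 15·4 = 60.
  V_q(n, t) = 1 + 12 + 60 = 73.
Step 2: q^n = 3^6 = 729.
Step 3: Hamming bound ⌊q^n / V_q(n,t)⌋ = ⌊729/73⌋ = 9.
Step 4: Compare |C| = 2 to 9: satisfied.
The claimed |C| lies below the Hamming bound.


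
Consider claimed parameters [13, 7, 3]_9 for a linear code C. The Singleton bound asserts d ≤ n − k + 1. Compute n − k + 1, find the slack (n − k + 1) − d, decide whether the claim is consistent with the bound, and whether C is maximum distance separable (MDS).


Singleton RHS = n − k + 1 = 7, slack = 4, bound satisfied, not MDS.

Singleton bound: d ≤ n − k + 1.
Here n = 13, k = 7, so n − k + 1 = 7.
Given d = 3, check d ≤ 7: YES.
Slack = (n − k + 1) − d = 4.
The code is NOT MDS (slack = 4 > 0).
Description: the claimed parameters are [13, 7, 3]_9; such a code would be non-MDS.


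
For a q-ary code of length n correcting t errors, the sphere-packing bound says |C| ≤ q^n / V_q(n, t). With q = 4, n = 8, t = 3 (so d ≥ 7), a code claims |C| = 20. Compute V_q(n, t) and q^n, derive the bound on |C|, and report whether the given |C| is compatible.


V_q(n, t) = 1789, q^n = 65536, Hamming bound = 36, |C| = 20 ≤ bound (satisfied).

Step 1: Compute V_q(n, t) = Σ_{j=0}^3 C(n, j) (q−1)^j.
  j = 0: C(8,0)·(3)^0 = 1·1 = 1.
  j = 1: C(8,1)·(3)^1 = 8·3 = 24.
  j = 2: C(8,2)·(3)^2 = 28·9 = 252.
  j = 3: C(8,3)·(3)^3 = 56·27 = 1512.
  V_q(n, t) = 1 + 24 + 252 + 1512 = 1789.
Step 2: q^n = 4^8 = 65536.
Step 3: Hamming bound ⌊q^n / V_q(n,t)⌋ = ⌊65536/1789⌋ = 36.
Step 4: Compare |C| = 20 to 36: satisfied.
The claimed |C| lies below the Hamming bound.


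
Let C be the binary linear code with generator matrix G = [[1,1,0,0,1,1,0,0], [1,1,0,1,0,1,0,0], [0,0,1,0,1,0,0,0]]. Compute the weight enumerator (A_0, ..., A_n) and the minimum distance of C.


Weight distribution: A_0 = 1, A_2 = 3, A_4 = 3, A_6 = 1. Minimum distance d = 2.

Enumerate all 2^3 = 8 messages m ∈ F_2^3.
For each, compute codeword c = mG in F_2^8, then tally its weight.
  m = 000 → c = 00000000, weight = 0.
  m = 100 → c = 11001100, weight = 4.
  m = 010 → c = 11010100, weight = 4.
  m = 110 → c = 00011000, weight = 2.
  m = 001 → c = 00101000, weight = 2.
  m = 101 → c = 11100100, weight = 4.
  m = 011 → c = 11111100, weight = 6.
  m = 111 → c = 00110000, weight = 2.
Tally weights:
  weight 0: 1 codewords.
  weight 2: 3 codewords.
  weight 4: 3 codewords.
  weight 6: 1 codewords.
Minimum distance d = smallest w > 0 with A_w > 0 = 2.
Sanity: Σ A_w = 8 = 2^3 = 8 ✓.


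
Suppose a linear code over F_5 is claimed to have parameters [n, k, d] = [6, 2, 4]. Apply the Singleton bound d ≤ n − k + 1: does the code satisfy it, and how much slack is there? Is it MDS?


Singleton RHS = n − k + 1 = 5, slack = 1, bound satisfied, not MDS.

Singleton bound: d ≤ n − k + 1.
Here n = 6, k = 2, so n − k + 1 = 5.
Given d = 4, check d ≤ 5: YES.
Slack = (n − k + 1) − d = 1.
The code is NOT MDS (slack = 1 > 0).
Description: the claimed parameters are [6, 2, 4]_5; such a code would be non-MDS.


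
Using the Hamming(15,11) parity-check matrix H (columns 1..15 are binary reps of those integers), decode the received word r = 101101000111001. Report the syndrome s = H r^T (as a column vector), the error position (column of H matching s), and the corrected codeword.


s = (0, 0, 1, 0)^T, error position = 2, corrected codeword c = 111101000111001

Compute s = H r^T mod 2 one row at a time:
  s_1 = 0 + 0 + 1 + 1 + 1 + 0 + 0 + 1 = 4 ≡ 0 (mod 2).
  s_2 = 1 + 0 + 1 + 0 + 1 + 0 + 0 + 1 = 4 ≡ 0 (mod 2).
  s_3 = 0 + 1 + 1 + 0 + 1 + 1 + 0 + 1 = 5 ≡ 1 (mod 2).
  s_4 = 1 + 1 + 0 + 0 + 0 + 1 + 0 + 1 = 4 ≡ 0 (mod 2).
s = (0, 0, 1, 0)^T — this equals column 2 of H (binary 0010), so error is at position 2.
Correct: flip bit 2 of r = 101101000111001 to get c = 111101000111001.


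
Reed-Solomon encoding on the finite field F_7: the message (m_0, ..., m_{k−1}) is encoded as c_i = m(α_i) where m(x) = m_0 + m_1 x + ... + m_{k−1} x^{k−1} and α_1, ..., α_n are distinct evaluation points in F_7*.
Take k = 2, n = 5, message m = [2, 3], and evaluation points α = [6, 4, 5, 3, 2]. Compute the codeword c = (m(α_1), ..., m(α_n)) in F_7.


c = [6, 0, 3, 4, 1]

Message polynomial: m(x) = 2 + 3·x (mod 7).
For each evaluation point α_i, compute m(α_i) mod 7:
  α_1 = 6: Horner steps 3 → 6, so m(6) = 6.
  α_2 = 4: Horner steps 3 → 0, so m(4) = 0.
  α_3 = 5: Horner steps 3 → 3, so m(5) = 3.
  α_4 = 3: Horner steps 3 → 4, so m(3) = 4.
  α_5 = 2: Horner steps 3 → 1, so m(2) = 1.
Codeword c = [6, 0, 3, 4, 1] ∈ F_7^5.


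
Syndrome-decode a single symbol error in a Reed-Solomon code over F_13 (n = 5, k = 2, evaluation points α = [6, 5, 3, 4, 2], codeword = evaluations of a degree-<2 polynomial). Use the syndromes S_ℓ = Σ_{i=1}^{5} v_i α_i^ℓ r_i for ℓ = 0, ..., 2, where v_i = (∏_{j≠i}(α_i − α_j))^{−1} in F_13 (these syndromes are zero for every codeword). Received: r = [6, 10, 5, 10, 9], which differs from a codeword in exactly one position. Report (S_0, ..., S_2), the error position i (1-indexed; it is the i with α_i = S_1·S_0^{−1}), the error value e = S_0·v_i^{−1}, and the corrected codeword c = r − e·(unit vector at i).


S = (12, 9, 10), error at position 4, error magnitude e = 9, c = [6, 10, 5, 1, 9].

Step 1: column multipliers v_i = (∏_{j≠i}(α_i − α_j))^{−1} mod 13.
  i = 1 (α = 6): (6−5)(6−3)(6−4)(6−2) = 1·3·2·4 = 24 ≡ 11, so v_1 = 11^{−1} = 6 (mod 13).
  i = 2 (α = 5): (5−6)(5−3)(5−4)(5−2) = (−1)·2·1·3 = −6 ≡ 7, so v_2 = 7^{−1} = 2 (mod 13).
  i = 3 (α = 3): (3−6)(3−5)(3−4)(3−2) = (−3)·(−2)·(−1)·1 = −6 ≡ 7, so v_3 = 7^{−1} = 2 (mod 13).
  i = 4 (α = 4): (4−6)(4−5)(4−3)(4−2) = (−2)·(−1)·1·2 = 4 ≡ 4, so v_4 = 4^{−1} = 10 (mod 13).
  i = 5 (α = 2): (2−6)(2−5)(2−3)(2−4) = (−4)·(−3)·(−1)·(−2) = 24 ≡ 11, so v_5 = 11^{−1} = 6 (mod 13).
  v = [6, 2, 2, 10, 6].
Step 2: syndromes of r = [6, 10, 5, 10, 9] (all sums mod 13).
  S_0 = Σ v_i r_i = 6·6 + 2·10 + 2·5 + 10·10 + 6·9 = 220 ≡ 12.
  S_1 = Σ v_i α_i r_i = 6·6·6 + 2·5·10 + 2·3·5 + 10·4·10 + 6·2·9 = 854 ≡ 9.
  α_i^2 mod 13 = [10, 12, 9, 3, 4].
  S_2 = Σ v_i α_i^2 r_i = 6·10·6 + 2·12·10 + 2·9·5 + 10·3·10 + 6·4·9 = 1206 ≡ 10.
  S = (12, 9, 10) ≠ 0, so r is not a codeword (an error is present).
Step 3: locate the error. For a single error e at position i, S_ℓ = v_i·e·α_i^ℓ, so α_err = S_1/S_0.
  S_0^{−1} = 12^{−1} = 12 (mod 13), so α_err = 9·12 = 108 ≡ 4 = α_4. Error position i = 4.
  Consistency check: S_2/S_1 = 10·3 = 30 ≡ 4 = α_err ✓ (single-error assumption holds).
Step 4: error magnitude e = S_0/v_4 = S_0·∏_{j≠4}(α_4 − α_j) = 12·4 = 48 ≡ 9 (mod 13).
Step 5: correct position 4: c_4 = r_4 − e = 10 − 9 ≡ 1 (mod 13). Hence c = [6, 10, 5, 1, 9].
  Check: interpolating c through the α_i gives m(x) = 4 + 9·x (degree < 2) with m(α_i) = c_i for every i, so c is indeed a codeword.


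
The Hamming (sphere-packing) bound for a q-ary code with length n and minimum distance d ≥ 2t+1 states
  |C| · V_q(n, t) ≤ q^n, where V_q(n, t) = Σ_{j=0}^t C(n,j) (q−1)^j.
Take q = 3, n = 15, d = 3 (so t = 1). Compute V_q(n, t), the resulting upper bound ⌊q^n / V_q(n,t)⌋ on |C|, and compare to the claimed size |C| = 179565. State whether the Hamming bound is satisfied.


V_q(n, t) = 31, q^n = 14348907, Hamming bound = 462867, |C| = 179565 ≤ bound (satisfied).

Step 1: Compute V_q(n, t) = Σ_{j=0}^1 C(n, j) (q−1)^j.
  j = 0: C(15,0)·(2)^0 = 1·1 = 1.
  j = 1: C(15,1)·(2)^1 = 15·2 = 30.
  V_q(n, t) = 1 + 30 = 31.
Step 2: q^n = 3^15 = 14348907.
Step 3: Hamming bound ⌊q^n / V_q(n,t)⌋ = ⌊14348907/31⌋ = 462867.
Step 4: Compare |C| = 179565 to 462867: satisfied.
The claimed |C| lies below the Hamming bound.


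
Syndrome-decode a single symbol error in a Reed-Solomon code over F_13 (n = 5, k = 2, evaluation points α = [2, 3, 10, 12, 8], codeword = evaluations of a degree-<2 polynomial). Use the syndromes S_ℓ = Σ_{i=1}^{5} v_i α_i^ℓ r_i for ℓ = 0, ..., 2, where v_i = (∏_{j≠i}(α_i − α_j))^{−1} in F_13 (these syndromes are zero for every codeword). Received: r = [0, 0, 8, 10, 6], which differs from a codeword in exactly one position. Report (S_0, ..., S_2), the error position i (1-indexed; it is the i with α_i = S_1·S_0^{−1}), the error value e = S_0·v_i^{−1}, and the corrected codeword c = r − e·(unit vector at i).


S = (9, 1, 3), error at position 2, error magnitude e = 12, c = [0, 1, 8, 10, 6].

Step 1: column multipliers v_i = (∏_{j≠i}(α_i − α_j))^{−1} mod 13.
  i = 1 (α = 2): (2−3)(2−10)(2−12)(2−8) = (−1)·(−8)·(−10)·(−6) = 480 ≡ 12, so v_1 = 12^{−1} = 12 (mod 13).
  i = 2 (α = 3): (3−2)(3−10)(3−12)(3−8) = 1·(−7)·(−9)·(−5) = −315 ≡ 10, so v_2 = 10^{−1} = 4 (mod 13).
  i = 3 (α = 10): (10−2)(10−3)(10−12)(10−8) = 8·7·(−2)·2 = −224 ≡ 10, so v_3 = 10^{−1} = 4 (mod 13).
  i = 4 (α = 12): (12−2)(12−3)(12−10)(12−8) = 10·9·2·4 = 720 ≡ 5, so v_4 = 5^{−1} = 8 (mod 13).
  i = 5 (α = 8): (8−2)(8−3)(8−10)(8−12) = 6·5·(−2)·(−4) = 240 ≡ 6, so v_5 = 6^{−1} = 11 (mod 13).
  v = [12, 4, 4, 8, 11].
Step 2: syndromes of r = [0, 0, 8, 10, 6] (all sums mod 13).
  S_0 = Σ v_i r_i = 12·0 + 4·0 + 4·8 + 8·10 + 11·6 = 178 ≡ 9.
  S_1 = Σ v_i α_i r_i = 12·2·0 + 4·3·0 + 4·10·8 + 8·12·10 + 11·8·6 = 1808 ≡ 1.
  α_i^2 mod 13 = [4, 9, 9, 1, 12].
  S_2 = Σ v_i α_i^2 r_i = 12·4·0 + 4·9·0 + 4·9·8 + 8·1·10 + 11·12·6 = 1160 ≡ 3.
  S = (9, 1, 3) ≠ 0, so r is not a codeword (an error is present).
Step 3: locate the error. For a single error e at position i, S_ℓ = v_i·e·α_i^ℓ, so α_err = S_1/S_0.
  S_0^{−1} = 9^{−1} = 3 (mod 13), so α_err = 1·3 = 3 ≡ 3 = α_2. Error position i = 2.
  Consistency check: S_2/S_1 = 3·1 = 3 ≡ 3 = α_err ✓ (single-error assumption holds).
Step 4: error magnitude e = S_0/v_2 = S_0·∏_{j≠2}(α_2 − α_j) = 9·10 = 90 ≡ 12 (mod 13).
Step 5: correct position 2: c_2 = r_2 − e = 0 − 12 ≡ 1 (mod 13). Hence c = [0, 1, 8, 10, 6].
  Check: interpolating c through the α_i gives m(x) = 11 + 1·x (degree < 2) with m(α_i) = c_i for every i, so c is indeed a codeword.


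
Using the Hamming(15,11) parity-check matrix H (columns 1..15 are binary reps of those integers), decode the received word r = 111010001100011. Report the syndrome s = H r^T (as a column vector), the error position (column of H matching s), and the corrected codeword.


s = (0, 1, 1, 1)^T, error position = 7, corrected codeword c = 111010101100011

Compute s = H r^T mod 2 one row at a time:
  s_1 = 0 + 1 + 1 + 0 + 0 + 0 + 1 + 1 = 4 ≡ 0 (mod 2).
  s_2 = 0 + 1 + 0 + 0 + 0 + 0 + 1 + 1 = 3 ≡ 1 (mod 2).
  s_3 = 1 + 1 + 0 + 0 + 1 + 0 + 1 + 1 = 5 ≡ 1 (mod 2).
  s_4 = 1 + 1 + 1 + 0 + 1 + 0 + 0 + 1 = 5 ≡ 1 (mod 2).
s = (0, 1, 1, 1)^T — this equals column 7 of H (binary 0111), so error is at position 7.
Correct: flip bit 7 of r = 111010001100011 to get c = 111010101100011.


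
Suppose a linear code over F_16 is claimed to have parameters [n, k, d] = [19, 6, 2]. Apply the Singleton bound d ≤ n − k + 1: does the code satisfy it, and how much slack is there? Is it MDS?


Singleton RHS = n − k + 1 = 14, slack = 12, bound satisfied, not MDS.

Singleton bound: d ≤ n − k + 1.
Here n = 19, k = 6, so n − k + 1 = 14.
Given d = 2, check d ≤ 14: YES.
Slack = (n − k + 1) − d = 12.
The code is NOT MDS (slack = 12 > 0).
Description: the claimed parameters are [19, 6, 2]_16; such a code would be non-MDS.


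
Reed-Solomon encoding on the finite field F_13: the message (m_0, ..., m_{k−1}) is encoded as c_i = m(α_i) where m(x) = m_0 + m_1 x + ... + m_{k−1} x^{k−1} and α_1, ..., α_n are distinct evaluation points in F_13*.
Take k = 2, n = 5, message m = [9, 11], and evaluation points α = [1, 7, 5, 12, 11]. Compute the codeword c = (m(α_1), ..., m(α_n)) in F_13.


c = [7, 8, 12, 11, 0]

Message polynomial: m(x) = 9 + 11·x (mod 13).
For each evaluation point α_i, compute m(α_i) mod 13:
  α_1 = 1: Horner steps 11 → 7, so m(1) = 7.
  α_2 = 7: Horner steps 11 → 8, so m(7) = 8.
  α_3 = 5: Horner steps 11 → 12, so m(5) = 12.
  α_4 = 12: Horner steps 11 → 11, so m(12) = 11.
  α_5 = 11: Horner steps 11 → 0, so m(11) = 0.
Codeword c = [7, 8, 12, 11, 0] ∈ F_13^5.


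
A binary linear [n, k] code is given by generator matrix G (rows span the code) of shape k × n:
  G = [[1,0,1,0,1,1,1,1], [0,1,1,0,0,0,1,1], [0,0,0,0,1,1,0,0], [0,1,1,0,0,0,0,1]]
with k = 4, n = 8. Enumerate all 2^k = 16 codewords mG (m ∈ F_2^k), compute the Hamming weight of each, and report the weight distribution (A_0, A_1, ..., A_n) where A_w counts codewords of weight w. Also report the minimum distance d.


Weight distribution: A_0 = 1, A_1 = 1, A_2 = 2, A_3 = 4, A_4 = 3, A_5 = 3, A_6 = 2. Minimum distance d = 1.

Enumerate all 2^4 = 16 messages m ∈ F_2^4.
For each, compute codeword c = mG in F_2^8, then tally its weight.
  m = 0000 → c = 00000000, weight = 0.
  m = 1000 → c = 10101111, weight = 6.
  m = 0100 → c = 01100011, weight = 4.
  m = 1100 → c = 11001100, weight = 4.
  m = 0010 → c = 00001100, weight = 2.
  m = 1010 → c = 10100011, weight = 4.
  m = 0110 → c = 01101111, weight = 6.
  m = 1110 → c = 11000000, weight = 2.
  m = 0001 → c = 01100001, weight = 3.
  m = 1001 → c = 11001110, weight = 5.
  m = 0101 → c = 00000010, weight = 1.
  m = 1101 → c = 10101101, weight = 5.
  m = 0011 → c = 01101101, weight = 5.
  m = 1011 → c = 11000010, weight = 3.
  m = 0111 → c = 00001110, weight = 3.
  m = 1111 → c = 10100001, weight = 3.
Tally weights:
  weight 0: 1 codewords.
  weight 1: 1 codewords.
  weight 2: 2 codewords.
  weight 3: 4 codewords.
  weight 4: 3 codewords.
  weight 5: 3 codewords.
  weight 6: 2 codewords.
Minimum distance d = smallest w > 0 with A_w > 0 = 1.
Sanity: Σ A_w = 16 = 2^4 = 16 ✓.


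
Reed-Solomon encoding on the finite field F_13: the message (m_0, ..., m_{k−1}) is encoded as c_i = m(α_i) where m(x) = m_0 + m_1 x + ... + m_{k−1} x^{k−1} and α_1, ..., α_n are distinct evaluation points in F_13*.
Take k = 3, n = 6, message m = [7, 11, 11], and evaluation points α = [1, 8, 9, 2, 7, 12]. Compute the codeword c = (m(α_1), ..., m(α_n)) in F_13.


c = [3, 6, 9, 8, 12, 7]

Message polynomial: m(x) = 7 + 11·x + 11·x^2 (mod 13).
For each evaluation point α_i, compute m(α_i) mod 13:
  α_1 = 1: Horner steps 11 → 9 → 3, so m(1) = 3.
  α_2 = 8: Horner steps 11 → 8 → 6, so m(8) = 6.
  α_3 = 9: Horner steps 11 → 6 → 9, so m(9) = 9.
  α_4 = 2: Horner steps 11 → 7 → 8, so m(2) = 8.
  α_5 = 7: Horner steps 11 → 10 → 12, so m(7) = 12.
  α_6 = 12: Horner steps 11 → 0 → 7, so m(12) = 7.
Codeword c = [3, 6, 9, 8, 12, 7] ∈ F_13^6.


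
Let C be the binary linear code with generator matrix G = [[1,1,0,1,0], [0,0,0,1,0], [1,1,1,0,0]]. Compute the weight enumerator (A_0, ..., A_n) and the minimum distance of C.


Weight distribution: A_0 = 1, A_1 = 2, A_2 = 2, A_3 = 2, A_4 = 1. Minimum distance d = 1.

Enumerate all 2^3 = 8 messages m ∈ F_2^3.
For each, compute codeword c = mG in F_2^5, then tally its weight.
  m = 000 → c = 00000, weight = 0.
  m = 100 → c = 11010, weight = 3.
  m = 010 → c = 00010, weight = 1.
  m = 110 → c = 11000, weight = 2.
  m = 001 → c = 11100, weight = 3.
  m = 101 → c = 00110, weight = 2.
  m = 011 → c = 11110, weight = 4.
  m = 111 → c = 00100, weight = 1.
Tally weights:
  weight 0: 1 codewords.
  weight 1: 2 codewords.
  weight 2: 2 codewords.
  weight 3: 2 codewords.
  weight 4: 1 codewords.
Minimum distance d = smallest w > 0 with A_w > 0 = 1.
Sanity: Σ A_w = 8 = 2^3 = 8 ✓.


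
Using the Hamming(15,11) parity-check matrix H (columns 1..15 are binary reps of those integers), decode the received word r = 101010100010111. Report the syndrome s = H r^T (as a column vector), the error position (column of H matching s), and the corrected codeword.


s = (0, 1, 1, 1)^T, error position = 7, corrected codeword c = 101010000010111

Compute s = H r^T mod 2 one row at a time:
  s_1 = 0 + 0 + 0 + 1 + 0 + 1 + 1 + 1 = 4 ≡ 0 (mod 2).
  s_2 = 0 + 1 + 0 + 1 + 0 + 1 + 1 + 1 = 5 ≡ 1 (mod 2).
  s_3 = 0 + 1 + 0 + 1 + 0 + 1 + 1 + 1 = 5 ≡ 1 (mod 2).
  s_4 = 1 + 1 + 1 + 1 + 0 + 1 + 1 + 1 = 7 ≡ 1 (mod 2).
s = (0, 1, 1, 1)^T — this equals column 7 of H (binary 0111), so error is at position 7.
Correct: flip bit 7 of r = 101010100010111 to get c = 101010000010111.


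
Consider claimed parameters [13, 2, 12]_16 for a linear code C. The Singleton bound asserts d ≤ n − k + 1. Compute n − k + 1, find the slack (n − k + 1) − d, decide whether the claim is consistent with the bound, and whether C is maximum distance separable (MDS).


Singleton RHS = n − k + 1 = 12, slack = 0, bound satisfied, MDS.

Singleton bound: d ≤ n − k + 1.
Here n = 13, k = 2, so n − k + 1 = 12.
Given d = 12, check d ≤ 12: YES.
Slack = (n − k + 1) − d = 0.
The code is MDS (slack = 0).
Description: the claimed parameters are [13, 2, 12]_16; such a code would be MDS (meets Singleton bound).
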